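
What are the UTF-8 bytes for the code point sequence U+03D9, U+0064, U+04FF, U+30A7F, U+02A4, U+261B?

CF 99 64 D3 BF F0 B0 A9 BF CA A4 E2 98 9B

U+03D9: 2-byte form → CF 99.
U+0064: 1-byte form → 64.
U+04FF: 2-byte form → D3 BF.
U+30A7F: 4-byte form → F0 B0 A9 BF.
U+02A4: 2-byte form → CA A4.
U+261B: 3-byte form → E2 98 9B.
Concatenated (14 bytes): CF 99 64 D3 BF F0 B0 A9 BF CA A4 E2 98 9B.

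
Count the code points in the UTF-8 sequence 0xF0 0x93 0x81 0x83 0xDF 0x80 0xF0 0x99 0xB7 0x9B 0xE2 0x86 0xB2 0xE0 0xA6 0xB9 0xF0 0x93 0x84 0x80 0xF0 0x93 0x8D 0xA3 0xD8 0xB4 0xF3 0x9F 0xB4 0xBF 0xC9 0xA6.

10

Byte at offset 0: 0xF0 = 11110000 → 4-byte char (#1). Advance 4.
Byte at offset 4: 0xDF = 11011111 → 2-byte char (#2). Advance 2.
Byte at offset 6: 0xF0 = 11110000 → 4-byte char (#3). Advance 4.
Byte at offset 10: 0xE2 = 11100010 → 3-byte char (#4). Advance 3.
Byte at offset 13: 0xE0 = 11100000 → 3-byte char (#5). Advance 3.
Byte at offset 16: 0xF0 = 11110000 → 4-byte char (#6). Advance 4.
Byte at offset 20: 0xF0 = 11110000 → 4-byte char (#7). Advance 4.
Byte at offset 24: 0xD8 = 11011000 → 2-byte char (#8). Advance 2.
Byte at offset 26: 0xF3 = 11110011 → 4-byte char (#9). Advance 4.
Byte at offset 30: 0xC9 = 11001001 → 2-byte char (#10). Advance 2.
Reached end at offset 32 after 10 code points.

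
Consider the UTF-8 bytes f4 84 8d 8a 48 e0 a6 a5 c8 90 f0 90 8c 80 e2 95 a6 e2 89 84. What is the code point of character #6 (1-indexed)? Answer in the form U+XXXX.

U+2566

Offset 0: leading byte 0xF4 = 11110100 → 4-byte char #1 = F4 84 8D 8A.
Offset 4: leading byte 0x48 = 01001000 → 1-byte char #2 = 48.
Offset 5: leading byte 0xE0 = 11100000 → 3-byte char #3 = E0 A6 A5.
Offset 8: leading byte 0xC8 = 11001000 → 2-byte char #4 = C8 90.
Offset 10: leading byte 0xF0 = 11110000 → 4-byte char #5 = F0 90 8C 80.
Offset 14: leading byte 0xE2 = 11100010 → 3-byte char #6 = E2 95 A6.
Leading byte 0xE2 = 11100010 matches 1110xxxx → 3-byte sequence.
Byte 1: 0xE2 = 11100010, payload 0010 (4 bits).
Byte 2: 0x95 = 10010101 (10xxxxxx ✓), payload 010101.
Byte 3: 0xA6 = 10100110 (10xxxxxx ✓), payload 100110.
Concatenate: 0010010101100110 = 0x2566 (16 bits → U+2566).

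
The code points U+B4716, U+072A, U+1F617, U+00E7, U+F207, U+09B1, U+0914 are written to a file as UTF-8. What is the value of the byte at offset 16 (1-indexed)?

1-indexed offset 16 is 0-indexed offset 15.
U+B4716 → 4-byte form F2 B4 9C 96 at offsets 0–3.
U+072A → 2-byte form DC AA at offsets 4–5.
U+1F617 → 4-byte form F0 9F 98 97 at offsets 6–9.
U+00E7 → 2-byte form C3 A7 at offsets 10–11.
U+F207 → 3-byte form EF 88 87 at offsets 12–14.
U+09B1 → 3-byte form E0 A6 B1 at offsets 15–17.
Offset 15 falls in char 6's range; it's byte 1 of E0 A6 B1 = 0xE0.

0xE0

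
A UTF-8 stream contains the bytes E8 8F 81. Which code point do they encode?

Leading byte 0xE8 = 11101000 matches 1110xxxx → 3-byte sequence.
Byte 1: 0xE8 = 11101000, payload 1000 (4 bits).
Byte 2: 0x8F = 10001111 (10xxxxxx ✓), payload 001111.
Byte 3: 0x81 = 10000001 (10xxxxxx ✓), payload 000001.
Concatenate: 1000001111000001 = 0x83C1 (16 bits → U+83C1).

U+83C1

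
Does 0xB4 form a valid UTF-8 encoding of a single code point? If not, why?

invalid (continuation byte with no leading byte)

Byte 0xB4 = 10110100 has the form 10xxxxxx — a continuation byte — but there is no preceding leading byte.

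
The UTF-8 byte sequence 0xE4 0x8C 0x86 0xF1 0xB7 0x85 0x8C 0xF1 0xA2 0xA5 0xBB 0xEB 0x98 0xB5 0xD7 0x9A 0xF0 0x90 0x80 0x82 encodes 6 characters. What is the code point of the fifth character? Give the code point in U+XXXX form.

Offset 0: leading byte 0xE4 = 11100100 → 3-byte char #1 = E4 8C 86.
Offset 3: leading byte 0xF1 = 11110001 → 4-byte char #2 = F1 B7 85 8C.
Offset 7: leading byte 0xF1 = 11110001 → 4-byte char #3 = F1 A2 A5 BB.
Offset 11: leading byte 0xEB = 11101011 → 3-byte char #4 = EB 98 B5.
Offset 14: leading byte 0xD7 = 11010111 → 2-byte char #5 = D7 9A.
Leading byte 0xD7 = 11010111 matches 110xxxxx → 2-byte sequence.
Byte 1: 0xD7 = 11010111, payload 10111 (5 bits).
Byte 2: 0x9A = 10011010 (10xxxxxx ✓), payload 011010.
Concatenate: 10111011010 = 0x5DA (11 bits → U+05DA).

U+05DA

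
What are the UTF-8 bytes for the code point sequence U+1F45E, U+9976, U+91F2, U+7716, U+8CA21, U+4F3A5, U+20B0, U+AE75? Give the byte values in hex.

U+1F45E: 4-byte form → F0 9F 91 9E.
U+9976: 3-byte form → E9 A5 B6.
U+91F2: 3-byte form → E9 87 B2.
U+7716: 3-byte form → E7 9C 96.
U+8CA21: 4-byte form → F2 8C A8 A1.
U+4F3A5: 4-byte form → F1 8F 8E A5.
U+20B0: 3-byte form → E2 82 B0.
U+AE75: 3-byte form → EA B9 B5.
Concatenated (27 bytes): F0 9F 91 9E E9 A5 B6 E9 87 B2 E7 9C 96 F2 8C A8 A1 F1 8F 8E A5 E2 82 B0 EA B9 B5.

F0 9F 91 9E E9 A5 B6 E9 87 B2 E7 9C 96 F2 8C A8 A1 F1 8F 8E A5 E2 82 B0 EA B9 B5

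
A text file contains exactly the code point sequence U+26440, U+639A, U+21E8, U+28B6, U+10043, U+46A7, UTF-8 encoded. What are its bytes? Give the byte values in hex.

U+26440: 4-byte form → F0 A6 91 80.
U+639A: 3-byte form → E6 8E 9A.
U+21E8: 3-byte form → E2 87 A8.
U+28B6: 3-byte form → E2 A2 B6.
U+10043: 4-byte form → F0 90 81 83.
U+46A7: 3-byte form → E4 9A A7.
Concatenated (20 bytes): F0 A6 91 80 E6 8E 9A E2 87 A8 E2 A2 B6 F0 90 81 83 E4 9A A7.

F0 A6 91 80 E6 8E 9A E2 87 A8 E2 A2 B6 F0 90 81 83 E4 9A A7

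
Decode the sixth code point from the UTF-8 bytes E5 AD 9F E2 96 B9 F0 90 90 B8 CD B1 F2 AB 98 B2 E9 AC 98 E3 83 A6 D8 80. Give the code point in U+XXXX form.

U+9B18

Offset 0: leading byte 0xE5 = 11100101 → 3-byte char #1 = E5 AD 9F.
Offset 3: leading byte 0xE2 = 11100010 → 3-byte char #2 = E2 96 B9.
Offset 6: leading byte 0xF0 = 11110000 → 4-byte char #3 = F0 90 90 B8.
Offset 10: leading byte 0xCD = 11001101 → 2-byte char #4 = CD B1.
Offset 12: leading byte 0xF2 = 11110010 → 4-byte char #5 = F2 AB 98 B2.
Offset 16: leading byte 0xE9 = 11101001 → 3-byte char #6 = E9 AC 98.
Leading byte 0xE9 = 11101001 matches 1110xxxx → 3-byte sequence.
Byte 1: 0xE9 = 11101001, payload 1001 (4 bits).
Byte 2: 0xAC = 10101100 (10xxxxxx ✓), payload 101100.
Byte 3: 0x98 = 10011000 (10xxxxxx ✓), payload 011000.
Concatenate: 1001101100011000 = 0x9B18 (16 bits → U+9B18).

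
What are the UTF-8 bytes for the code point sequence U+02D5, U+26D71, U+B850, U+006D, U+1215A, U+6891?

U+02D5: 2-byte form → CB 95.
U+26D71: 4-byte form → F0 A6 B5 B1.
U+B850: 3-byte form → EB A1 90.
U+006D: 1-byte form → 6D.
U+1215A: 4-byte form → F0 92 85 9A.
U+6891: 3-byte form → E6 A2 91.
Concatenated (17 bytes): CB 95 F0 A6 B5 B1 EB A1 90 6D F0 92 85 9A E6 A2 91.

CB 95 F0 A6 B5 B1 EB A1 90 6D F0 92 85 9A E6 A2 91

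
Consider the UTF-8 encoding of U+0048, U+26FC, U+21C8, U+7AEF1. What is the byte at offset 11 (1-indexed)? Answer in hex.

0xB1

1-indexed offset 11 is 0-indexed offset 10.
U+0048 → 1-byte form 48 at offsets 0–0.
U+26FC → 3-byte form E2 9B BC at offsets 1–3.
U+21C8 → 3-byte form E2 87 88 at offsets 4–6.
U+7AEF1 → 4-byte form F1 BA BB B1 at offsets 7–10.
Offset 10 falls in char 4's range; it's byte 4 of F1 BA BB B1 = 0xB1.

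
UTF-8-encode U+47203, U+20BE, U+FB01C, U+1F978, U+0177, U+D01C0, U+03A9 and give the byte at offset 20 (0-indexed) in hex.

0x80

U+47203 → 4-byte form F1 87 88 83 at offsets 0–3.
U+20BE → 3-byte form E2 82 BE at offsets 4–6.
U+FB01C → 4-byte form F3 BB 80 9C at offsets 7–10.
U+1F978 → 4-byte form F0 9F A5 B8 at offsets 11–14.
U+0177 → 2-byte form C5 B7 at offsets 15–16.
U+D01C0 → 4-byte form F3 90 87 80 at offsets 17–20.
Offset 20 falls in char 6's range; it's byte 4 of F3 90 87 80 = 0x80.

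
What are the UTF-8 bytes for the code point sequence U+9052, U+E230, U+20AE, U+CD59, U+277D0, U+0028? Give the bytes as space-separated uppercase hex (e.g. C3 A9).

E9 81 92 EE 88 B0 E2 82 AE EC B5 99 F0 A7 9F 90 28

U+9052: 3-byte form → E9 81 92.
U+E230: 3-byte form → EE 88 B0.
U+20AE: 3-byte form → E2 82 AE.
U+CD59: 3-byte form → EC B5 99.
U+277D0: 4-byte form → F0 A7 9F 90.
U+0028: 1-byte form → 28.
Concatenated (17 bytes): E9 81 92 EE 88 B0 E2 82 AE EC B5 99 F0 A7 9F 90 28.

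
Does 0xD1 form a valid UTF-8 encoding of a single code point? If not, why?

Leading byte 0xD1 = 11010001 → 2-byte form, but only 1 byte is present.

invalid (sequence truncated)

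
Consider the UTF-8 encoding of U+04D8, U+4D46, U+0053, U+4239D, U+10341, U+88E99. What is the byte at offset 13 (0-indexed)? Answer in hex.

0x81

U+04D8 → 2-byte form D3 98 at offsets 0–1.
U+4D46 → 3-byte form E4 B5 86 at offsets 2–4.
U+0053 → 1-byte form 53 at offsets 5–5.
U+4239D → 4-byte form F1 82 8E 9D at offsets 6–9.
U+10341 → 4-byte form F0 90 8D 81 at offsets 10–13.
Offset 13 falls in char 5's range; it's byte 4 of F0 90 8D 81 = 0x81.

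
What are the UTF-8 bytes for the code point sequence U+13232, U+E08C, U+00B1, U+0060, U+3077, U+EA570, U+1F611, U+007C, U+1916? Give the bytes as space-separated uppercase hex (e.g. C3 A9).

F0 93 88 B2 EE 82 8C C2 B1 60 E3 81 B7 F3 AA 95 B0 F0 9F 98 91 7C E1 A4 96

U+13232: 4-byte form → F0 93 88 B2.
U+E08C: 3-byte form → EE 82 8C.
U+00B1: 2-byte form → C2 B1.
U+0060: 1-byte form → 60.
U+3077: 3-byte form → E3 81 B7.
U+EA570: 4-byte form → F3 AA 95 B0.
U+1F611: 4-byte form → F0 9F 98 91.
U+007C: 1-byte form → 7C.
U+1916: 3-byte form → E1 A4 96.
Concatenated (25 bytes): F0 93 88 B2 EE 82 8C C2 B1 60 E3 81 B7 F3 AA 95 B0 F0 9F 98 91 7C E1 A4 96.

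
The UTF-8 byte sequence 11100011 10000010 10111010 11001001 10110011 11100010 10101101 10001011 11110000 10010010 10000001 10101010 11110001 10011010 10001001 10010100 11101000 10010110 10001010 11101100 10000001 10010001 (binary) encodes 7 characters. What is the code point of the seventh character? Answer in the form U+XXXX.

U+C051

Offset 0: leading byte 0xE3 = 11100011 → 3-byte char #1 = E3 82 BA.
Offset 3: leading byte 0xC9 = 11001001 → 2-byte char #2 = C9 B3.
Offset 5: leading byte 0xE2 = 11100010 → 3-byte char #3 = E2 AD 8B.
Offset 8: leading byte 0xF0 = 11110000 → 4-byte char #4 = F0 92 81 AA.
Offset 12: leading byte 0xF1 = 11110001 → 4-byte char #5 = F1 9A 89 94.
Offset 16: leading byte 0xE8 = 11101000 → 3-byte char #6 = E8 96 8A.
Offset 19: leading byte 0xEC = 11101100 → 3-byte char #7 = EC 81 91.
Leading byte 0xEC = 11101100 matches 1110xxxx → 3-byte sequence.
Byte 1: 0xEC = 11101100, payload 1100 (4 bits).
Byte 2: 0x81 = 10000001 (10xxxxxx ✓), payload 000001.
Byte 3: 0x91 = 10010001 (10xxxxxx ✓), payload 010001.
Concatenate: 1100000001010001 = 0xC051 (16 bits → U+C051).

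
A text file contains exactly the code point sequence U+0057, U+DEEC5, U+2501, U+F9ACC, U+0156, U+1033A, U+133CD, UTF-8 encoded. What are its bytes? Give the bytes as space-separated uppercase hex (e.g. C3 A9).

U+0057: 1-byte form → 57.
U+DEEC5: 4-byte form → F3 9E BB 85.
U+2501: 3-byte form → E2 94 81.
U+F9ACC: 4-byte form → F3 B9 AB 8C.
U+0156: 2-byte form → C5 96.
U+1033A: 4-byte form → F0 90 8C BA.
U+133CD: 4-byte form → F0 93 8F 8D.
Concatenated (22 bytes): 57 F3 9E BB 85 E2 94 81 F3 B9 AB 8C C5 96 F0 90 8C BA F0 93 8F 8D.

57 F3 9E BB 85 E2 94 81 F3 B9 AB 8C C5 96 F0 90 8C BA F0 93 8F 8D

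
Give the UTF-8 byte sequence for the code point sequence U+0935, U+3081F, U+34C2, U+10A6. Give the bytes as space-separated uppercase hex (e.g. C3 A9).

U+0935: 3-byte form → E0 A4 B5.
U+3081F: 4-byte form → F0 B0 A0 9F.
U+34C2: 3-byte form → E3 93 82.
U+10A6: 3-byte form → E1 82 A6.
Concatenated (13 bytes): E0 A4 B5 F0 B0 A0 9F E3 93 82 E1 82 A6.

E0 A4 B5 F0 B0 A0 9F E3 93 82 E1 82 A6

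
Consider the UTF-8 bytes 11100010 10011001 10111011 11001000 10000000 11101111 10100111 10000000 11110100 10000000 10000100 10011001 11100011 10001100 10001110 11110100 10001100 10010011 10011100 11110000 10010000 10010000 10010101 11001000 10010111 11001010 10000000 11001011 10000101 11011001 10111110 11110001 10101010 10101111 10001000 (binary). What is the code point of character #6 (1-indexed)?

U+10C4DC

Offset 0: leading byte 0xE2 = 11100010 → 3-byte char #1 = E2 99 BB.
Offset 3: leading byte 0xC8 = 11001000 → 2-byte char #2 = C8 80.
Offset 5: leading byte 0xEF = 11101111 → 3-byte char #3 = EF A7 80.
Offset 8: leading byte 0xF4 = 11110100 → 4-byte char #4 = F4 80 84 99.
Offset 12: leading byte 0xE3 = 11100011 → 3-byte char #5 = E3 8C 8E.
Offset 15: leading byte 0xF4 = 11110100 → 4-byte char #6 = F4 8C 93 9C.
Leading byte 0xF4 = 11110100 matches 11110xxx → 4-byte sequence.
Byte 1: 0xF4 = 11110100, payload 100 (3 bits).
Byte 2: 0x8C = 10001100 (10xxxxxx ✓), payload 001100.
Byte 3: 0x93 = 10010011 (10xxxxxx ✓), payload 010011.
Byte 4: 0x9C = 10011100 (10xxxxxx ✓), payload 011100.
Concatenate: 100001100010011011100 = 0x10C4DC (21 bits → U+10C4DC).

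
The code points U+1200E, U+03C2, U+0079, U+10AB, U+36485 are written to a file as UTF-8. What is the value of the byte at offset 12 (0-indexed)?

U+1200E → 4-byte form F0 92 80 8E at offsets 0–3.
U+03C2 → 2-byte form CF 82 at offsets 4–5.
U+0079 → 1-byte form 79 at offsets 6–6.
U+10AB → 3-byte form E1 82 AB at offsets 7–9.
U+36485 → 4-byte form F0 B6 92 85 at offsets 10–13.
Offset 12 falls in char 5's range; it's byte 3 of F0 B6 92 85 = 0x92.

0x92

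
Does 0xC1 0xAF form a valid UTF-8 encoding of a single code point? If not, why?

Leading byte 0xC1 = 11000001 → 2-byte form.
Continuation bytes all match 10xxxxxx. Payload decodes to 0x6F.
But 0x6F < 0x80, the minimum for a 2-byte sequence — this is an overlong encoding.

invalid (overlong encoding)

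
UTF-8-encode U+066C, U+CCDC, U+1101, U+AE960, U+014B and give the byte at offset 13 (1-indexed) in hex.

1-indexed offset 13 is 0-indexed offset 12.
U+066C → 2-byte form D9 AC at offsets 0–1.
U+CCDC → 3-byte form EC B3 9C at offsets 2–4.
U+1101 → 3-byte form E1 84 81 at offsets 5–7.
U+AE960 → 4-byte form F2 AE A5 A0 at offsets 8–11.
U+014B → 2-byte form C5 8B at offsets 12–13.
Offset 12 falls in char 5's range; it's byte 1 of C5 8B = 0xC5.

0xC5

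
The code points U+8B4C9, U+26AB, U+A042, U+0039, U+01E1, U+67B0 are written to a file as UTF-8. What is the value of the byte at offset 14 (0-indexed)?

U+8B4C9 → 4-byte form F2 8B 93 89 at offsets 0–3.
U+26AB → 3-byte form E2 9A AB at offsets 4–6.
U+A042 → 3-byte form EA 81 82 at offsets 7–9.
U+0039 → 1-byte form 39 at offsets 10–10.
U+01E1 → 2-byte form C7 A1 at offsets 11–12.
U+67B0 → 3-byte form E6 9E B0 at offsets 13–15.
Offset 14 falls in char 6's range; it's byte 2 of E6 9E B0 = 0x9E.

0x9E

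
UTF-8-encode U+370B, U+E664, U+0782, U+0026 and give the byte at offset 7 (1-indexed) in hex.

0xDE

1-indexed offset 7 is 0-indexed offset 6.
U+370B → 3-byte form E3 9C 8B at offsets 0–2.
U+E664 → 3-byte form EE 99 A4 at offsets 3–5.
U+0782 → 2-byte form DE 82 at offsets 6–7.
Offset 6 falls in char 3's range; it's byte 1 of DE 82 = 0xDE.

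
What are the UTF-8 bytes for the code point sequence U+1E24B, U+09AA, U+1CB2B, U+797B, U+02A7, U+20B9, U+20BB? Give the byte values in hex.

U+1E24B: 4-byte form → F0 9E 89 8B.
U+09AA: 3-byte form → E0 A6 AA.
U+1CB2B: 4-byte form → F0 9C AC AB.
U+797B: 3-byte form → E7 A5 BB.
U+02A7: 2-byte form → CA A7.
U+20B9: 3-byte form → E2 82 B9.
U+20BB: 3-byte form → E2 82 BB.
Concatenated (22 bytes): F0 9E 89 8B E0 A6 AA F0 9C AC AB E7 A5 BB CA A7 E2 82 B9 E2 82 BB.

F0 9E 89 8B E0 A6 AA F0 9C AC AB E7 A5 BB CA A7 E2 82 B9 E2 82 BB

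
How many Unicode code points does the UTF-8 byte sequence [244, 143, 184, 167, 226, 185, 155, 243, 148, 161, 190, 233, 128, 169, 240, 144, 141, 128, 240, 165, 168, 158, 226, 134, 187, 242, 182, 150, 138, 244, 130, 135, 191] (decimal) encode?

Byte at offset 0: 0xF4 = 11110100 → 4-byte char (#1). Advance 4.
Byte at offset 4: 0xE2 = 11100010 → 3-byte char (#2). Advance 3.
Byte at offset 7: 0xF3 = 11110011 → 4-byte char (#3). Advance 4.
Byte at offset 11: 0xE9 = 11101001 → 3-byte char (#4). Advance 3.
Byte at offset 14: 0xF0 = 11110000 → 4-byte char (#5). Advance 4.
Byte at offset 18: 0xF0 = 11110000 → 4-byte char (#6). Advance 4.
Byte at offset 22: 0xE2 = 11100010 → 3-byte char (#7). Advance 3.
Byte at offset 25: 0xF2 = 11110010 → 4-byte char (#8). Advance 4.
Byte at offset 29: 0xF4 = 11110100 → 4-byte char (#9). Advance 4.
Reached end at offset 33 after 9 code points.

9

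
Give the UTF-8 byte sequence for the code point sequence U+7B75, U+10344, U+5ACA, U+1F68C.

E7 AD B5 F0 90 8D 84 E5 AB 8A F0 9F 9A 8C

U+7B75: 3-byte form → E7 AD B5.
U+10344: 4-byte form → F0 90 8D 84.
U+5ACA: 3-byte form → E5 AB 8A.
U+1F68C: 4-byte form → F0 9F 9A 8C.
Concatenated (14 bytes): E7 AD B5 F0 90 8D 84 E5 AB 8A F0 9F 9A 8C.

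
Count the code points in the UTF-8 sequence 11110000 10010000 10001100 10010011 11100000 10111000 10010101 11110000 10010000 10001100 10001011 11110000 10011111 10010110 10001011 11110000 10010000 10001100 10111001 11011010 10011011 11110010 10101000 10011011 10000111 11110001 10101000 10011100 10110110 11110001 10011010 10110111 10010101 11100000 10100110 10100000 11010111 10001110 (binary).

Byte at offset 0: 0xF0 = 11110000 → 4-byte char (#1). Advance 4.
Byte at offset 4: 0xE0 = 11100000 → 3-byte char (#2). Advance 3.
Byte at offset 7: 0xF0 = 11110000 → 4-byte char (#3). Advance 4.
Byte at offset 11: 0xF0 = 11110000 → 4-byte char (#4). Advance 4.
Byte at offset 15: 0xF0 = 11110000 → 4-byte char (#5). Advance 4.
Byte at offset 19: 0xDA = 11011010 → 2-byte char (#6). Advance 2.
Byte at offset 21: 0xF2 = 11110010 → 4-byte char (#7). Advance 4.
Byte at offset 25: 0xF1 = 11110001 → 4-byte char (#8). Advance 4.
Byte at offset 29: 0xF1 = 11110001 → 4-byte char (#9). Advance 4.
Byte at offset 33: 0xE0 = 11100000 → 3-byte char (#10). Advance 3.
Byte at offset 36: 0xD7 = 11010111 → 2-byte char (#11). Advance 2.
Reached end at offset 38 after 11 code points.

11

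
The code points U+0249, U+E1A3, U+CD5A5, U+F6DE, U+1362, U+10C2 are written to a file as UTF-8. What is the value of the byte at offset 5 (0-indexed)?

U+0249 → 2-byte form C9 89 at offsets 0–1.
U+E1A3 → 3-byte form EE 86 A3 at offsets 2–4.
U+CD5A5 → 4-byte form F3 8D 96 A5 at offsets 5–8.
Offset 5 falls in char 3's range; it's byte 1 of F3 8D 96 A5 = 0xF3.

0xF3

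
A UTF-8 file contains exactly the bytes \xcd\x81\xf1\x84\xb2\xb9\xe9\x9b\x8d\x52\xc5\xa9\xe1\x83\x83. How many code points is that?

6

Byte at offset 0: 0xCD = 11001101 → 2-byte char (#1). Advance 2.
Byte at offset 2: 0xF1 = 11110001 → 4-byte char (#2). Advance 4.
Byte at offset 6: 0xE9 = 11101001 → 3-byte char (#3). Advance 3.
Byte at offset 9: 0x52 = 01010010 → 1-byte char (#4). Advance 1.
Byte at offset 10: 0xC5 = 11000101 → 2-byte char (#5). Advance 2.
Byte at offset 12: 0xE1 = 11100001 → 3-byte char (#6). Advance 3.
Reached end at offset 15 after 6 code points.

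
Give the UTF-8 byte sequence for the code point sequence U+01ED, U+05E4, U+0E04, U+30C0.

C7 AD D7 A4 E0 B8 84 E3 83 80

U+01ED: 2-byte form → C7 AD.
U+05E4: 2-byte form → D7 A4.
U+0E04: 3-byte form → E0 B8 84.
U+30C0: 3-byte form → E3 83 80.
Concatenated (10 bytes): C7 AD D7 A4 E0 B8 84 E3 83 80.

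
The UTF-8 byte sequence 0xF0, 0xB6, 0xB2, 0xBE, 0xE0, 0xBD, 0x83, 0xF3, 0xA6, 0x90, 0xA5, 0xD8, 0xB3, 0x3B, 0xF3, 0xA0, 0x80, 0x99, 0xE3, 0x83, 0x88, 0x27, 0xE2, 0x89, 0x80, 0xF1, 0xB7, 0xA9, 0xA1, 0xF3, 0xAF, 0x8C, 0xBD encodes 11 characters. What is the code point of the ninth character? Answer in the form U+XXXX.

U+2240

Offset 0: leading byte 0xF0 = 11110000 → 4-byte char #1 = F0 B6 B2 BE.
Offset 4: leading byte 0xE0 = 11100000 → 3-byte char #2 = E0 BD 83.
Offset 7: leading byte 0xF3 = 11110011 → 4-byte char #3 = F3 A6 90 A5.
Offset 11: leading byte 0xD8 = 11011000 → 2-byte char #4 = D8 B3.
Offset 13: leading byte 0x3B = 00111011 → 1-byte char #5 = 3B.
Offset 14: leading byte 0xF3 = 11110011 → 4-byte char #6 = F3 A0 80 99.
Offset 18: leading byte 0xE3 = 11100011 → 3-byte char #7 = E3 83 88.
Offset 21: leading byte 0x27 = 00100111 → 1-byte char #8 = 27.
Offset 22: leading byte 0xE2 = 11100010 → 3-byte char #9 = E2 89 80.
Leading byte 0xE2 = 11100010 matches 1110xxxx → 3-byte sequence.
Byte 1: 0xE2 = 11100010, payload 0010 (4 bits).
Byte 2: 0x89 = 10001001 (10xxxxxx ✓), payload 001001.
Byte 3: 0x80 = 10000000 (10xxxxxx ✓), payload 000000.
Concatenate: 0010001001000000 = 0x2240 (16 bits → U+2240).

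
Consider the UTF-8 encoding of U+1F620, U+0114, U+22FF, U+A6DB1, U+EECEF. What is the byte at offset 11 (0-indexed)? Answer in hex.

U+1F620 → 4-byte form F0 9F 98 A0 at offsets 0–3.
U+0114 → 2-byte form C4 94 at offsets 4–5.
U+22FF → 3-byte form E2 8B BF at offsets 6–8.
U+A6DB1 → 4-byte form F2 A6 B6 B1 at offsets 9–12.
Offset 11 falls in char 4's range; it's byte 3 of F2 A6 B6 B1 = 0xB6.

0xB6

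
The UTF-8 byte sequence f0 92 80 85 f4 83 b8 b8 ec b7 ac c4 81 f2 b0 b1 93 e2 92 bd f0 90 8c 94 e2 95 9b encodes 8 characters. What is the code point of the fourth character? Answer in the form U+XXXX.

U+0101

Offset 0: leading byte 0xF0 = 11110000 → 4-byte char #1 = F0 92 80 85.
Offset 4: leading byte 0xF4 = 11110100 → 4-byte char #2 = F4 83 B8 B8.
Offset 8: leading byte 0xEC = 11101100 → 3-byte char #3 = EC B7 AC.
Offset 11: leading byte 0xC4 = 11000100 → 2-byte char #4 = C4 81.
Leading byte 0xC4 = 11000100 matches 110xxxxx → 2-byte sequence.
Byte 1: 0xC4 = 11000100, payload 00100 (5 bits).
Byte 2: 0x81 = 10000001 (10xxxxxx ✓), payload 000001.
Concatenate: 00100000001 = 0x101 (11 bits → U+0101).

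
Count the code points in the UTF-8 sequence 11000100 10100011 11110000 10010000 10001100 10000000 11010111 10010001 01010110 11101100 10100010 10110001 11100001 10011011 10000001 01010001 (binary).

7

Byte at offset 0: 0xC4 = 11000100 → 2-byte char (#1). Advance 2.
Byte at offset 2: 0xF0 = 11110000 → 4-byte char (#2). Advance 4.
Byte at offset 6: 0xD7 = 11010111 → 2-byte char (#3). Advance 2.
Byte at offset 8: 0x56 = 01010110 → 1-byte char (#4). Advance 1.
Byte at offset 9: 0xEC = 11101100 → 3-byte char (#5). Advance 3.
Byte at offset 12: 0xE1 = 11100001 → 3-byte char (#6). Advance 3.
Byte at offset 15: 0x51 = 01010001 → 1-byte char (#7). Advance 1.
Reached end at offset 16 after 7 code points.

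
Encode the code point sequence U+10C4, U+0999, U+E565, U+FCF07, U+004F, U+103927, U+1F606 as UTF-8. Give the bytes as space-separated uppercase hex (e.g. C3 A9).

U+10C4: 3-byte form → E1 83 84.
U+0999: 3-byte form → E0 A6 99.
U+E565: 3-byte form → EE 95 A5.
U+FCF07: 4-byte form → F3 BC BC 87.
U+004F: 1-byte form → 4F.
U+103927: 4-byte form → F4 83 A4 A7.
U+1F606: 4-byte form → F0 9F 98 86.
Concatenated (22 bytes): E1 83 84 E0 A6 99 EE 95 A5 F3 BC BC 87 4F F4 83 A4 A7 F0 9F 98 86.

E1 83 84 E0 A6 99 EE 95 A5 F3 BC BC 87 4F F4 83 A4 A7 F0 9F 98 86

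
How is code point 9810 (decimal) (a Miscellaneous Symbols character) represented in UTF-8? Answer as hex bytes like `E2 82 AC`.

U+2652 = 0x2652 = 9810 decimal. In range U+0800–U+FFFF → 3-byte form: 1110xxxx 10xxxxxx 10xxxxxx.
Binary (16 bits): 0010011001010010.
Split 4+6+6: 0010 | 011001 | 010010.
Byte 1: 11100010 = 0xE2.
Byte 2: 10011001 = 0x99.
Byte 3: 10010010 = 0x92.

E2 99 92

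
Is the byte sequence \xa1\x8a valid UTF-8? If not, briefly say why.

Byte 0xA1 = 10100001 has the form 10xxxxxx — a continuation byte — but there is no preceding leading byte.

invalid (continuation byte with no leading byte)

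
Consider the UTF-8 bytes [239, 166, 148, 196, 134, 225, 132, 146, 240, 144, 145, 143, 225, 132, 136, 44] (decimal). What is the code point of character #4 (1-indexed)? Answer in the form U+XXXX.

Offset 0: leading byte 0xEF = 11101111 → 3-byte char #1 = EF A6 94.
Offset 3: leading byte 0xC4 = 11000100 → 2-byte char #2 = C4 86.
Offset 5: leading byte 0xE1 = 11100001 → 3-byte char #3 = E1 84 92.
Offset 8: leading byte 0xF0 = 11110000 → 4-byte char #4 = F0 90 91 8F.
Leading byte 0xF0 = 11110000 matches 11110xxx → 4-byte sequence.
Byte 1: 0xF0 = 11110000, payload 000 (3 bits).
Byte 2: 0x90 = 10010000 (10xxxxxx ✓), payload 010000.
Byte 3: 0x91 = 10010001 (10xxxxxx ✓), payload 010001.
Byte 4: 0x8F = 10001111 (10xxxxxx ✓), payload 001111.
Concatenate: 000010000010001001111 = 0x1044F (21 bits → U+1044F).

U+1044F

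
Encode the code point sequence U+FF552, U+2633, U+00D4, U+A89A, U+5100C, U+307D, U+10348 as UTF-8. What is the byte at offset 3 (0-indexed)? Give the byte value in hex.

U+FF552 → 4-byte form F3 BF 95 92 at offsets 0–3.
Offset 3 falls in char 1's range; it's byte 4 of F3 BF 95 92 = 0x92.

0x92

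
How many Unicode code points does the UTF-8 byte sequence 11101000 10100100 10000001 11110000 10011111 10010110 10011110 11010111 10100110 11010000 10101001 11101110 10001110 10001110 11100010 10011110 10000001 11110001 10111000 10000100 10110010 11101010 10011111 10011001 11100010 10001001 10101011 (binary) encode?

Byte at offset 0: 0xE8 = 11101000 → 3-byte char (#1). Advance 3.
Byte at offset 3: 0xF0 = 11110000 → 4-byte char (#2). Advance 4.
Byte at offset 7: 0xD7 = 11010111 → 2-byte char (#3). Advance 2.
Byte at offset 9: 0xD0 = 11010000 → 2-byte char (#4). Advance 2.
Byte at offset 11: 0xEE = 11101110 → 3-byte char (#5). Advance 3.
Byte at offset 14: 0xE2 = 11100010 → 3-byte char (#6). Advance 3.
Byte at offset 17: 0xF1 = 11110001 → 4-byte char (#7). Advance 4.
Byte at offset 21: 0xEA = 11101010 → 3-byte char (#8). Advance 3.
Byte at offset 24: 0xE2 = 11100010 → 3-byte char (#9). Advance 3.
Reached end at offset 27 after 9 code points.

9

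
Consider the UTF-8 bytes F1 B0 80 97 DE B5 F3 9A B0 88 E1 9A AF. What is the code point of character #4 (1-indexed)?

U+16AF

Offset 0: leading byte 0xF1 = 11110001 → 4-byte char #1 = F1 B0 80 97.
Offset 4: leading byte 0xDE = 11011110 → 2-byte char #2 = DE B5.
Offset 6: leading byte 0xF3 = 11110011 → 4-byte char #3 = F3 9A B0 88.
Offset 10: leading byte 0xE1 = 11100001 → 3-byte char #4 = E1 9A AF.
Leading byte 0xE1 = 11100001 matches 1110xxxx → 3-byte sequence.
Byte 1: 0xE1 = 11100001, payload 0001 (4 bits).
Byte 2: 0x9A = 10011010 (10xxxxxx ✓), payload 011010.
Byte 3: 0xAF = 10101111 (10xxxxxx ✓), payload 101111.
Concatenate: 0001011010101111 = 0x16AF (16 bits → U+16AF).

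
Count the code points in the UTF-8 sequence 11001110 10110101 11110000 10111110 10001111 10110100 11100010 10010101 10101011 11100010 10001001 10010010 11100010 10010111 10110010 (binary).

Byte at offset 0: 0xCE = 11001110 → 2-byte char (#1). Advance 2.
Byte at offset 2: 0xF0 = 11110000 → 4-byte char (#2). Advance 4.
Byte at offset 6: 0xE2 = 11100010 → 3-byte char (#3). Advance 3.
Byte at offset 9: 0xE2 = 11100010 → 3-byte char (#4). Advance 3.
Byte at offset 12: 0xE2 = 11100010 → 3-byte char (#5). Advance 3.
Reached end at offset 15 after 5 code points.

5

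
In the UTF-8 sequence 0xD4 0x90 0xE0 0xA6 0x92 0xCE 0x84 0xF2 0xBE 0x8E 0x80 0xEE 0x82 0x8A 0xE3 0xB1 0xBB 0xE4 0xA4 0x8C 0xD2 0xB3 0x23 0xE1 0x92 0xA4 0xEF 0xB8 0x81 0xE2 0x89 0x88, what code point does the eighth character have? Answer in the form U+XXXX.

U+04B3

Offset 0: leading byte 0xD4 = 11010100 → 2-byte char #1 = D4 90.
Offset 2: leading byte 0xE0 = 11100000 → 3-byte char #2 = E0 A6 92.
Offset 5: leading byte 0xCE = 11001110 → 2-byte char #3 = CE 84.
Offset 7: leading byte 0xF2 = 11110010 → 4-byte char #4 = F2 BE 8E 80.
Offset 11: leading byte 0xEE = 11101110 → 3-byte char #5 = EE 82 8A.
Offset 14: leading byte 0xE3 = 11100011 → 3-byte char #6 = E3 B1 BB.
Offset 17: leading byte 0xE4 = 11100100 → 3-byte char #7 = E4 A4 8C.
Offset 20: leading byte 0xD2 = 11010010 → 2-byte char #8 = D2 B3.
Leading byte 0xD2 = 11010010 matches 110xxxxx → 2-byte sequence.
Byte 1: 0xD2 = 11010010, payload 10010 (5 bits).
Byte 2: 0xB3 = 10110011 (10xxxxxx ✓), payload 110011.
Concatenate: 10010110011 = 0x4B3 (11 bits → U+04B3).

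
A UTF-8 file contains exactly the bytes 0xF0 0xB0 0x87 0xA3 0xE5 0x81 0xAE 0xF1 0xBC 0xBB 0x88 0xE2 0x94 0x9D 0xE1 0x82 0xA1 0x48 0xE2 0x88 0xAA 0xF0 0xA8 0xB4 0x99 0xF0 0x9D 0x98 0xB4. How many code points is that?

Byte at offset 0: 0xF0 = 11110000 → 4-byte char (#1). Advance 4.
Byte at offset 4: 0xE5 = 11100101 → 3-byte char (#2). Advance 3.
Byte at offset 7: 0xF1 = 11110001 → 4-byte char (#3). Advance 4.
Byte at offset 11: 0xE2 = 11100010 → 3-byte char (#4). Advance 3.
Byte at offset 14: 0xE1 = 11100001 → 3-byte char (#5). Advance 3.
Byte at offset 17: 0x48 = 01001000 → 1-byte char (#6). Advance 1.
Byte at offset 18: 0xE2 = 11100010 → 3-byte char (#7). Advance 3.
Byte at offset 21: 0xF0 = 11110000 → 4-byte char (#8). Advance 4.
Byte at offset 25: 0xF0 = 11110000 → 4-byte char (#9). Advance 4.
Reached end at offset 29 after 9 code points.

9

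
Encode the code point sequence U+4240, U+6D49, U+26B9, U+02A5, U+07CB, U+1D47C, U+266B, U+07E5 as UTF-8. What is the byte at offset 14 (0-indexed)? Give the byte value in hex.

U+4240 → 3-byte form E4 89 80 at offsets 0–2.
U+6D49 → 3-byte form E6 B5 89 at offsets 3–5.
U+26B9 → 3-byte form E2 9A B9 at offsets 6–8.
U+02A5 → 2-byte form CA A5 at offsets 9–10.
U+07CB → 2-byte form DF 8B at offsets 11–12.
U+1D47C → 4-byte form F0 9D 91 BC at offsets 13–16.
Offset 14 falls in char 6's range; it's byte 2 of F0 9D 91 BC = 0x9D.

0x9D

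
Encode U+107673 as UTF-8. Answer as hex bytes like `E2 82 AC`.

U+107673 = 0x107673 = 1078899 decimal. In range U+10000–U+10FFFF → 4-byte form: 11110xxx 10xxxxxx 10xxxxxx 10xxxxxx.
Binary (21 bits): 100000111011001110011.
Split 3+6+6+6: 100 | 000111 | 011001 | 110011.
Byte 1: 11110100 = 0xF4.
Byte 2: 10000111 = 0x87.
Byte 3: 10011001 = 0x99.
Byte 4: 10110011 = 0xB3.

F4 87 99 B3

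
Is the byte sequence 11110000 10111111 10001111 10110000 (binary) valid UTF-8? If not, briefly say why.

Leading byte 0xF0 = 11110000 → 4-byte form.
Continuation bytes 0xBF=10111111, 0x8F=10001111, 0xB0=10110000 all match 10xxxxxx.
Decoded value 0x3F3F0 is ≥ 0x10000 (shortest form) and not a surrogate.

valid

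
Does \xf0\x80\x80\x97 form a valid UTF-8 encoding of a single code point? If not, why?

Leading byte 0xF0 = 11110000 → 4-byte form.
Continuation bytes all match 10xxxxxx. Payload decodes to 0x17.
But 0x17 < 0x10000, the minimum for a 4-byte sequence — this is an overlong encoding.

invalid (overlong encoding)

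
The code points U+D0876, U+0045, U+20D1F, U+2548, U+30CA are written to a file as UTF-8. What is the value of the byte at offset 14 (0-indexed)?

U+D0876 → 4-byte form F3 90 A1 B6 at offsets 0–3.
U+0045 → 1-byte form 45 at offsets 4–4.
U+20D1F → 4-byte form F0 A0 B4 9F at offsets 5–8.
U+2548 → 3-byte form E2 95 88 at offsets 9–11.
U+30CA → 3-byte form E3 83 8A at offsets 12–14.
Offset 14 falls in char 5's range; it's byte 3 of E3 83 8A = 0x8A.

0x8A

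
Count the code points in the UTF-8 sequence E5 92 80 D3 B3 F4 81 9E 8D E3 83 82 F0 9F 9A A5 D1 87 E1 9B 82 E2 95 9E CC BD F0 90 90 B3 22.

Byte at offset 0: 0xE5 = 11100101 → 3-byte char (#1). Advance 3.
Byte at offset 3: 0xD3 = 11010011 → 2-byte char (#2). Advance 2.
Byte at offset 5: 0xF4 = 11110100 → 4-byte char (#3). Advance 4.
Byte at offset 9: 0xE3 = 11100011 → 3-byte char (#4). Advance 3.
Byte at offset 12: 0xF0 = 11110000 → 4-byte char (#5). Advance 4.
Byte at offset 16: 0xD1 = 11010001 → 2-byte char (#6). Advance 2.
Byte at offset 18: 0xE1 = 11100001 → 3-byte char (#7). Advance 3.
Byte at offset 21: 0xE2 = 11100010 → 3-byte char (#8). Advance 3.
Byte at offset 24: 0xCC = 11001100 → 2-byte char (#9). Advance 2.
Byte at offset 26: 0xF0 = 11110000 → 4-byte char (#10). Advance 4.
Byte at offset 30: 0x22 = 00100010 → 1-byte char (#11). Advance 1.
Reached end at offset 31 after 11 code points.

11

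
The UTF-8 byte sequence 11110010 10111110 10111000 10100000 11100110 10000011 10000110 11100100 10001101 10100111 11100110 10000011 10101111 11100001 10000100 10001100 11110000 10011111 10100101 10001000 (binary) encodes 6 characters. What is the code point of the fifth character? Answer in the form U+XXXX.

U+110C

Offset 0: leading byte 0xF2 = 11110010 → 4-byte char #1 = F2 BE B8 A0.
Offset 4: leading byte 0xE6 = 11100110 → 3-byte char #2 = E6 83 86.
Offset 7: leading byte 0xE4 = 11100100 → 3-byte char #3 = E4 8D A7.
Offset 10: leading byte 0xE6 = 11100110 → 3-byte char #4 = E6 83 AF.
Offset 13: leading byte 0xE1 = 11100001 → 3-byte char #5 = E1 84 8C.
Leading byte 0xE1 = 11100001 matches 1110xxxx → 3-byte sequence.
Byte 1: 0xE1 = 11100001, payload 0001 (4 bits).
Byte 2: 0x84 = 10000100 (10xxxxxx ✓), payload 000100.
Byte 3: 0x8C = 10001100 (10xxxxxx ✓), payload 001100.
Concatenate: 0001000100001100 = 0x110C (16 bits → U+110C).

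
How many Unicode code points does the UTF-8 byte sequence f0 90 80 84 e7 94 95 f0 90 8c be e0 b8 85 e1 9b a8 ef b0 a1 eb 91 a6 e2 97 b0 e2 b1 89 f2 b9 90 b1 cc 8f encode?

11

Byte at offset 0: 0xF0 = 11110000 → 4-byte char (#1). Advance 4.
Byte at offset 4: 0xE7 = 11100111 → 3-byte char (#2). Advance 3.
Byte at offset 7: 0xF0 = 11110000 → 4-byte char (#3). Advance 4.
Byte at offset 11: 0xE0 = 11100000 → 3-byte char (#4). Advance 3.
Byte at offset 14: 0xE1 = 11100001 → 3-byte char (#5). Advance 3.
Byte at offset 17: 0xEF = 11101111 → 3-byte char (#6). Advance 3.
Byte at offset 20: 0xEB = 11101011 → 3-byte char (#7). Advance 3.
Byte at offset 23: 0xE2 = 11100010 → 3-byte char (#8). Advance 3.
Byte at offset 26: 0xE2 = 11100010 → 3-byte char (#9). Advance 3.
Byte at offset 29: 0xF2 = 11110010 → 4-byte char (#10). Advance 4.
Byte at offset 33: 0xCC = 11001100 → 2-byte char (#11). Advance 2.
Reached end at offset 35 after 11 code points.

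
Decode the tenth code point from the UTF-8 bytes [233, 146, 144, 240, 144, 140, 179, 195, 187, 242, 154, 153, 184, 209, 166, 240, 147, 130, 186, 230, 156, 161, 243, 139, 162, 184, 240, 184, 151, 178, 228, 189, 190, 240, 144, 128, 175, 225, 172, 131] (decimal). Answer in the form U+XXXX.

U+4F7E

Offset 0: leading byte 0xE9 = 11101001 → 3-byte char #1 = E9 92 90.
Offset 3: leading byte 0xF0 = 11110000 → 4-byte char #2 = F0 90 8C B3.
Offset 7: leading byte 0xC3 = 11000011 → 2-byte char #3 = C3 BB.
Offset 9: leading byte 0xF2 = 11110010 → 4-byte char #4 = F2 9A 99 B8.
Offset 13: leading byte 0xD1 = 11010001 → 2-byte char #5 = D1 A6.
Offset 15: leading byte 0xF0 = 11110000 → 4-byte char #6 = F0 93 82 BA.
Offset 19: leading byte 0xE6 = 11100110 → 3-byte char #7 = E6 9C A1.
Offset 22: leading byte 0xF3 = 11110011 → 4-byte char #8 = F3 8B A2 B8.
Offset 26: leading byte 0xF0 = 11110000 → 4-byte char #9 = F0 B8 97 B2.
Offset 30: leading byte 0xE4 = 11100100 → 3-byte char #10 = E4 BD BE.
Leading byte 0xE4 = 11100100 matches 1110xxxx → 3-byte sequence.
Byte 1: 0xE4 = 11100100, payload 0100 (4 bits).
Byte 2: 0xBD = 10111101 (10xxxxxx ✓), payload 111101.
Byte 3: 0xBE = 10111110 (10xxxxxx ✓), payload 111110.
Concatenate: 0100111101111110 = 0x4F7E (16 bits → U+4F7E).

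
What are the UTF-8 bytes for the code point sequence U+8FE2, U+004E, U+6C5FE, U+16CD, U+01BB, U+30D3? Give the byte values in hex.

U+8FE2: 3-byte form → E8 BF A2.
U+004E: 1-byte form → 4E.
U+6C5FE: 4-byte form → F1 AC 97 BE.
U+16CD: 3-byte form → E1 9B 8D.
U+01BB: 2-byte form → C6 BB.
U+30D3: 3-byte form → E3 83 93.
Concatenated (16 bytes): E8 BF A2 4E F1 AC 97 BE E1 9B 8D C6 BB E3 83 93.

E8 BF A2 4E F1 AC 97 BE E1 9B 8D C6 BB E3 83 93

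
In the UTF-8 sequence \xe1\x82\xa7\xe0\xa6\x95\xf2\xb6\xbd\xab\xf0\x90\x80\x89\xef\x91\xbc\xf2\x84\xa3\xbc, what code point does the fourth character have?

U+10009

Offset 0: leading byte 0xE1 = 11100001 → 3-byte char #1 = E1 82 A7.
Offset 3: leading byte 0xE0 = 11100000 → 3-byte char #2 = E0 A6 95.
Offset 6: leading byte 0xF2 = 11110010 → 4-byte char #3 = F2 B6 BD AB.
Offset 10: leading byte 0xF0 = 11110000 → 4-byte char #4 = F0 90 80 89.
Leading byte 0xF0 = 11110000 matches 11110xxx → 4-byte sequence.
Byte 1: 0xF0 = 11110000, payload 000 (3 bits).
Byte 2: 0x90 = 10010000 (10xxxxxx ✓), payload 010000.
Byte 3: 0x80 = 10000000 (10xxxxxx ✓), payload 000000.
Byte 4: 0x89 = 10001001 (10xxxxxx ✓), payload 001001.
Concatenate: 000010000000000001001 = 0x10009 (21 bits → U+10009).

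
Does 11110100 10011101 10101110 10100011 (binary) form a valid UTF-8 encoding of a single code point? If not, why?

Leading byte 0xF4 = 11110100 → 4-byte form.
Payload = 0x11DBA3, which exceeds U+10FFFF, the maximum Unicode code point. (Leading bytes F5–FF, or F4 followed by ≥ 0x90, are invalid.)

invalid (encodes a value above U+10FFFF)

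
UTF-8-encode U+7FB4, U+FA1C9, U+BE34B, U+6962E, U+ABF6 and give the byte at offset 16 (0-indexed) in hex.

0xAF

U+7FB4 → 3-byte form E7 BE B4 at offsets 0–2.
U+FA1C9 → 4-byte form F3 BA 87 89 at offsets 3–6.
U+BE34B → 4-byte form F2 BE 8D 8B at offsets 7–10.
U+6962E → 4-byte form F1 A9 98 AE at offsets 11–14.
U+ABF6 → 3-byte form EA AF B6 at offsets 15–17.
Offset 16 falls in char 5's range; it's byte 2 of EA AF B6 = 0xAF.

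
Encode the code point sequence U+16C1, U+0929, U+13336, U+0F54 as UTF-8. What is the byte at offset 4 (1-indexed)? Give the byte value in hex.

1-indexed offset 4 is 0-indexed offset 3.
U+16C1 → 3-byte form E1 9B 81 at offsets 0–2.
U+0929 → 3-byte form E0 A4 A9 at offsets 3–5.
Offset 3 falls in char 2's range; it's byte 1 of E0 A4 A9 = 0xE0.

0xE0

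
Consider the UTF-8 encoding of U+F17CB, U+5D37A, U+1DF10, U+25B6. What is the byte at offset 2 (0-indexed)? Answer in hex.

0x9F

U+F17CB → 4-byte form F3 B1 9F 8B at offsets 0–3.
Offset 2 falls in char 1's range; it's byte 3 of F3 B1 9F 8B = 0x9F.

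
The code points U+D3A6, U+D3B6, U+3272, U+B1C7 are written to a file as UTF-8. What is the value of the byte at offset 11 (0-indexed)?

0x87

U+D3A6 → 3-byte form ED 8E A6 at offsets 0–2.
U+D3B6 → 3-byte form ED 8E B6 at offsets 3–5.
U+3272 → 3-byte form E3 89 B2 at offsets 6–8.
U+B1C7 → 3-byte form EB 87 87 at offsets 9–11.
Offset 11 falls in char 4's range; it's byte 3 of EB 87 87 = 0x87.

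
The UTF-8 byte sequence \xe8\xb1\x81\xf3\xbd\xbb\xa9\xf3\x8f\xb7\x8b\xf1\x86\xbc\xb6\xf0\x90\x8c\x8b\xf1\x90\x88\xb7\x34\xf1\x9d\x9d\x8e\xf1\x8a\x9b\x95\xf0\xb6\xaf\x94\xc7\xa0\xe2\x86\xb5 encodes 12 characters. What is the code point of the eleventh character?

U+01E0

Offset 0: leading byte 0xE8 = 11101000 → 3-byte char #1 = E8 B1 81.
Offset 3: leading byte 0xF3 = 11110011 → 4-byte char #2 = F3 BD BB A9.
Offset 7: leading byte 0xF3 = 11110011 → 4-byte char #3 = F3 8F B7 8B.
Offset 11: leading byte 0xF1 = 11110001 → 4-byte char #4 = F1 86 BC B6.
Offset 15: leading byte 0xF0 = 11110000 → 4-byte char #5 = F0 90 8C 8B.
Offset 19: leading byte 0xF1 = 11110001 → 4-byte char #6 = F1 90 88 B7.
Offset 23: leading byte 0x34 = 00110100 → 1-byte char #7 = 34.
Offset 24: leading byte 0xF1 = 11110001 → 4-byte char #8 = F1 9D 9D 8E.
Offset 28: leading byte 0xF1 = 11110001 → 4-byte char #9 = F1 8A 9B 95.
Offset 32: leading byte 0xF0 = 11110000 → 4-byte char #10 = F0 B6 AF 94.
Offset 36: leading byte 0xC7 = 11000111 → 2-byte char #11 = C7 A0.
Leading byte 0xC7 = 11000111 matches 110xxxxx → 2-byte sequence.
Byte 1: 0xC7 = 11000111, payload 00111 (5 bits).
Byte 2: 0xA0 = 10100000 (10xxxxxx ✓), payload 100000.
Concatenate: 00111100000 = 0x1E0 (11 bits → U+01E0).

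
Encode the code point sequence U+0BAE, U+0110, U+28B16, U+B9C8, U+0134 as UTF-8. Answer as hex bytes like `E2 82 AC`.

U+0BAE: 3-byte form → E0 AE AE.
U+0110: 2-byte form → C4 90.
U+28B16: 4-byte form → F0 A8 AC 96.
U+B9C8: 3-byte form → EB A7 88.
U+0134: 2-byte form → C4 B4.
Concatenated (14 bytes): E0 AE AE C4 90 F0 A8 AC 96 EB A7 88 C4 B4.

E0 AE AE C4 90 F0 A8 AC 96 EB A7 88 C4 B4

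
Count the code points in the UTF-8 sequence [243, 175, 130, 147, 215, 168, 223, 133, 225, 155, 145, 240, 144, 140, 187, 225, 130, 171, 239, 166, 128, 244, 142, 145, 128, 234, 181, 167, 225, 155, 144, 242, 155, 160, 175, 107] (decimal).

12

Byte at offset 0: 0xF3 = 11110011 → 4-byte char (#1). Advance 4.
Byte at offset 4: 0xD7 = 11010111 → 2-byte char (#2). Advance 2.
Byte at offset 6: 0xDF = 11011111 → 2-byte char (#3). Advance 2.
Byte at offset 8: 0xE1 = 11100001 → 3-byte char (#4). Advance 3.
Byte at offset 11: 0xF0 = 11110000 → 4-byte char (#5). Advance 4.
Byte at offset 15: 0xE1 = 11100001 → 3-byte char (#6). Advance 3.
Byte at offset 18: 0xEF = 11101111 → 3-byte char (#7). Advance 3.
Byte at offset 21: 0xF4 = 11110100 → 4-byte char (#8). Advance 4.
Byte at offset 25: 0xEA = 11101010 → 3-byte char (#9). Advance 3.
Byte at offset 28: 0xE1 = 11100001 → 3-byte char (#10). Advance 3.
Byte at offset 31: 0xF2 = 11110010 → 4-byte char (#11). Advance 4.
Byte at offset 35: 0x6B = 01101011 → 1-byte char (#12). Advance 1.
Reached end at offset 36 after 12 code points.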